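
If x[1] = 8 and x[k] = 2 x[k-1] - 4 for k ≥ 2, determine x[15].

65540

The fixed point is -4/(1 - 2) = 4, so x[k] - 4 = 2(x[k-1] - 4).
Hence x[k] = 4·2^{k-1} + 4.
x[15] = 4·2^{14} + 4 = 4·16384 + 4 = 65540.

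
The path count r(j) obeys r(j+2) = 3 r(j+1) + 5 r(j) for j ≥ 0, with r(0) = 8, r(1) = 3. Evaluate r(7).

53007

r(2) = 3(3) + 5(8) = 49
r(3) = 3(49) + 5(3) = 162
r(4) = 3(162) + 5(49) = 731
r(5) = 3(731) + 5(162) = 3003
r(6) = 3(3003) + 5(731) = 12664
r(7) = 3(12664) + 5(3003) = 53007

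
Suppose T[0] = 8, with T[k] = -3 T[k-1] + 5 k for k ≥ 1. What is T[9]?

T[1] = -3*8 + 5 = -19
T[2] = -3*(-19) + 10 = 67
T[3] = -3*67 + 15 = -186
T[4] = -3*(-186) + 20 = 578
T[5] = -3*578 + 25 = -1709
T[6] = -3*(-1709) + 30 = 5157
T[7] = -3*5157 + 35 = -15436
T[8] = -3*(-15436) + 40 = 46348
T[9] = -3*46348 + 45 = -138999

-138999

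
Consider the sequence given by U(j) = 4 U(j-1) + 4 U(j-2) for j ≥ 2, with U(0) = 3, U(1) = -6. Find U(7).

U(2) = 4(-6) + 4(3) = -12
U(3) = 4(-12) + 4(-6) = -72
U(4) = 4(-72) + 4(-12) = -336
U(5) = 4(-336) + 4(-72) = -1632
U(6) = 4(-1632) + 4(-336) = -7872
U(7) = 4(-7872) + 4(-1632) = -38016

-38016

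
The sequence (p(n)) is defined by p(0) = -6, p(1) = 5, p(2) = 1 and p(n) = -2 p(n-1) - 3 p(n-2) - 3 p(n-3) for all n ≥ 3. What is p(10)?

-155

p(3) = -2·1 - 3·5 - 3·(-6) = 1
p(4) = -2·1 - 3·1 - 3·5 = -20
p(5) = -2·(-20) - 3·1 - 3·1 = 34
p(6) = -2·34 - 3·(-20) - 3·1 = -11
p(7) = -2·(-11) - 3·34 - 3·(-20) = -20
p(8) = -2·(-20) - 3·(-11) - 3·34 = -29
p(9) = -2·(-29) - 3·(-20) - 3·(-11) = 151
p(10) = -2·151 - 3·(-29) - 3·(-20) = -155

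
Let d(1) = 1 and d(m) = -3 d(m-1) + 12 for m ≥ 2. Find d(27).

-5083731656655

The fixed point is 12/(1 + 3) = 3, so d(m) - 3 = -3(d(m-1) - 3).
Hence d(m) = -2·(-3)^{m-1} + 3.
d(27) = -2·(-3)^{26} + 3 = -2·2541865828329 + 3 = -5083731656655.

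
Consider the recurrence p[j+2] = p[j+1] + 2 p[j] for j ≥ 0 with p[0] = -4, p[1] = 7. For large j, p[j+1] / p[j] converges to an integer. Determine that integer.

The characteristic equation is r^2 - r - 2 = 0, which factors as (r - 2)(r + 1) = 0.
So the roots are 2 and -1. Since |2| > |-1| and the coefficient of 2^j is non-zero, the ratio tends to 2.

2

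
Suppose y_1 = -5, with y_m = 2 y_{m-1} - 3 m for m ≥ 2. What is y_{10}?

y_2 = 2*(-5) - 6 = -16
y_3 = 2*(-16) - 9 = -41
y_4 = 2*(-41) - 12 = -94
y_5 = 2*(-94) - 15 = -203
y_6 = 2*(-203) - 18 = -424
y_7 = 2*(-424) - 21 = -869
y_8 = 2*(-869) - 24 = -1762
y_9 = 2*(-1762) - 27 = -3551
y_{10} = 2*(-3551) - 30 = -7132

-7132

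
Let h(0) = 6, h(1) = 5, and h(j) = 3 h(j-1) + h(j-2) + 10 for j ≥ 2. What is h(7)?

h(2) = 3*5 + 6 + 10 = 31
h(3) = 3*31 + 5 + 10 = 108
h(4) = 3*108 + 31 + 10 = 365
h(5) = 3*365 + 108 + 10 = 1213
h(6) = 3*1213 + 365 + 10 = 4014
h(7) = 3*4014 + 1213 + 10 = 13265

13265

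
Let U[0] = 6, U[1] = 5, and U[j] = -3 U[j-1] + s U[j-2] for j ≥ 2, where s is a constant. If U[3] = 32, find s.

1

U[2] = -15 + 6s
U[3] = 45 - 13s
So 45 - 13s = 32, giving s = 1.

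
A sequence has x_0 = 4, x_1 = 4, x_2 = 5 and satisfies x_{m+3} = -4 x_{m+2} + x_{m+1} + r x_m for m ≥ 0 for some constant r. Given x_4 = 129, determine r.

x_3 = -16 + 4r
x_4 = 69 - 12r
So 69 - 12r = 129, giving r = -5.

-5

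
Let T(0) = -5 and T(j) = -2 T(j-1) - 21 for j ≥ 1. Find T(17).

-262151

The fixed point is -21/(1 + 2) = -7, so T(j) + 7 = -2(T(j-1) + 7).
Hence T(j) = 2·(-2)^j - 7.
T(17) = 2·(-2)^{17} - 7 = 2·-131072 - 7 = -262151.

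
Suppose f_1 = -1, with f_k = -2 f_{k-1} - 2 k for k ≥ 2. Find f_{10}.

-64

f_2 = -2*(-1) - 4 = -2
f_3 = -2*(-2) - 6 = -2
f_4 = -2*(-2) - 8 = -4
f_5 = -2*(-4) - 10 = -2
f_6 = -2*(-2) - 12 = -8
f_7 = -2*(-8) - 14 = 2
f_8 = -2*2 - 16 = -20
f_9 = -2*(-20) - 18 = 22
f_{10} = -2*22 - 20 = -64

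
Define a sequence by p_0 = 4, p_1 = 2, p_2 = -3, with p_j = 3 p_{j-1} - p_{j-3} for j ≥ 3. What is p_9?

-8293

p_3 = 3(-3) - 4 = -13
p_4 = 3(-13) - 2 = -41
p_5 = 3(-41) - (-3) = -120
p_6 = 3(-120) - (-13) = -347
p_7 = 3(-347) - (-41) = -1000
p_8 = 3(-1000) - (-120) = -2880
p_9 = 3(-2880) - (-347) = -8293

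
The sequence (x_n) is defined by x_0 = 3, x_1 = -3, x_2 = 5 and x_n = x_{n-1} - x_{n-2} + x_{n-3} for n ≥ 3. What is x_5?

x_3 = 5 - (-3) + 3 = 11
x_4 = 11 - 5 + (-3) = 3
x_5 = 3 - 11 + 5 = -3

-3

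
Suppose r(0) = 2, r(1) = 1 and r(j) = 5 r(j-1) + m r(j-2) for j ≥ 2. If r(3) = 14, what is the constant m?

r(2) = 5 + 2m
r(3) = 25 + 11m
So 25 + 11m = 14, giving m = -1.

-1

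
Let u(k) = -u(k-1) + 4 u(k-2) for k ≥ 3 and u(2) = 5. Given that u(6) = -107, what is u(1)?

Let u(1) = y.
u(3) = -5 + 4y
u(4) = 25 - 4y
u(5) = -45 + 20y
u(6) = 145 - 36y
So 145 - 36y = -107, giving y = 7.

7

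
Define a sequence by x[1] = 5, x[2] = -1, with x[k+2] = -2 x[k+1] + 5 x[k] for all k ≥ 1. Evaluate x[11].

401707

x[3] = -2·(-1) + 5·5 = 27
x[4] = -2·27 + 5·(-1) = -59
x[5] = -2·(-59) + 5·27 = 253
x[6] = -2·253 + 5·(-59) = -801
x[7] = -2·(-801) + 5·253 = 2867
x[8] = -2·2867 + 5·(-801) = -9739
x[9] = -2·(-9739) + 5·2867 = 33813
x[10] = -2·33813 + 5·(-9739) = -116321
x[11] = -2·(-116321) + 5·33813 = 401707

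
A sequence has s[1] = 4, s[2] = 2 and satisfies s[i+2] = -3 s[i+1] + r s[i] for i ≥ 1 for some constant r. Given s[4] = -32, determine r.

5

s[3] = -6 + 4r
s[4] = 18 - 10r
So 18 - 10r = -32, giving r = 5.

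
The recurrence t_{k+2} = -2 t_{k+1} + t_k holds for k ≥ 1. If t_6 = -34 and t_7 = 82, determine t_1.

-2

Rearranging, t_{k-2} = t_k + 2 t_{k-1}.
t_5 = 82 + 2*(-34) = 14
t_4 = -34 + 2*14 = -6
t_3 = 14 + 2*(-6) = 2
t_2 = -6 + 2*2 = -2
t_1 = 2 + 2*(-2) = -2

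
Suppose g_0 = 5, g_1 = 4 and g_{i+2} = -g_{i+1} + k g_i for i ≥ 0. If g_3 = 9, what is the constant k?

-5

g_2 = -4 + 5k
g_3 = 4 - k
So 4 - k = 9, giving k = -5.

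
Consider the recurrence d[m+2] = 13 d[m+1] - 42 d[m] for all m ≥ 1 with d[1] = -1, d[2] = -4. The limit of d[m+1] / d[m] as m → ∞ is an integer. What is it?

7

The characteristic equation is r^2 - 13r + 42 = 0, which factors as (r - 7)(r - 6) = 0.
So the roots are 7 and 6. Since |7| > |6| and the coefficient of 7^m is non-zero, the ratio tends to 7.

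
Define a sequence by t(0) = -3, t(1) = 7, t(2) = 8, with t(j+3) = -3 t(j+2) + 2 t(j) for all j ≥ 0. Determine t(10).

46604

t(3) = -3(8) + 2(-3) = -30
t(4) = -3(-30) + 2(7) = 104
t(5) = -3(104) + 2(8) = -296
t(6) = -3(-296) + 2(-30) = 828
t(7) = -3(828) + 2(104) = -2276
t(8) = -3(-2276) + 2(-296) = 6236
t(9) = -3(6236) + 2(828) = -17052
t(10) = -3(-17052) + 2(-2276) = 46604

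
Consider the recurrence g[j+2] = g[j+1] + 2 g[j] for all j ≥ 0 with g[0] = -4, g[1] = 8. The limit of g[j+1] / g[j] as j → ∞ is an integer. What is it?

The characteristic equation is r^2 - r - 2 = 0, which factors as (r - 2)(r + 1) = 0.
So the roots are 2 and -1. Since |2| > |-1| and the coefficient of 2^j is non-zero, the ratio tends to 2.

2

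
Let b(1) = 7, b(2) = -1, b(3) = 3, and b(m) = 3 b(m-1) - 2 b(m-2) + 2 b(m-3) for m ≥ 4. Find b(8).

b(4) = 3·3 - 2·(-1) + 2·7 = 25
b(5) = 3·25 - 2·3 + 2·(-1) = 67
b(6) = 3·67 - 2·25 + 2·3 = 157
b(7) = 3·157 - 2·67 + 2·25 = 387
b(8) = 3·387 - 2·157 + 2·67 = 981

981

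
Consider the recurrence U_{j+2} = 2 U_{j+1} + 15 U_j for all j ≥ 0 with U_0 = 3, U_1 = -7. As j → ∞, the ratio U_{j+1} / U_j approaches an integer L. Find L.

5

The characteristic equation is r^2 - 2r - 15 = 0, which factors as (r - 5)(r + 3) = 0.
So the roots are 5 and -3. Since |5| > |-3| and the coefficient of 5^j is non-zero, the ratio tends to 5.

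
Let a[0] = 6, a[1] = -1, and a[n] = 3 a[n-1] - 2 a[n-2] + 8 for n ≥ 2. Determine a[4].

-11

a[2] = 3(-1) - 2(6) + 8 = -7
a[3] = 3(-7) - 2(-1) + 8 = -11
a[4] = 3(-11) - 2(-7) + 8 = -11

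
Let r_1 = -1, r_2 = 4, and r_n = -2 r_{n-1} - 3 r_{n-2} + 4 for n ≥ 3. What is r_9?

-121

r_3 = -2*4 - 3*(-1) + 4 = -1
r_4 = -2*(-1) - 3*4 + 4 = -6
r_5 = -2*(-6) - 3*(-1) + 4 = 19
r_6 = -2*19 - 3*(-6) + 4 = -16
r_7 = -2*(-16) - 3*19 + 4 = -21
r_8 = -2*(-21) - 3*(-16) + 4 = 94
r_9 = -2*94 - 3*(-21) + 4 = -121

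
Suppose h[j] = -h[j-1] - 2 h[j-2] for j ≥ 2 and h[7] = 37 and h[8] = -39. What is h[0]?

3

Rearranging, h[j-2] = (h[j] + h[j-1]) / -2.
h[6] = (-39 + 37) / -2 = -2/-2 = 1
h[5] = (37 + 1) / -2 = 38/-2 = -19
h[4] = (1 + (-19)) / -2 = -18/-2 = 9
h[3] = (-19 + 9) / -2 = -10/-2 = 5
h[2] = (9 + 5) / -2 = 14/-2 = -7
h[1] = (5 + (-7)) / -2 = -2/-2 = 1
h[0] = (-7 + 1) / -2 = -6/-2 = 3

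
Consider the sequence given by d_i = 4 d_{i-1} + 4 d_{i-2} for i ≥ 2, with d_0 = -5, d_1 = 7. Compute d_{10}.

d_2 = 4(7) + 4(-5) = 8
d_3 = 4(8) + 4(7) = 60
d_4 = 4(60) + 4(8) = 272
d_5 = 4(272) + 4(60) = 1328
d_6 = 4(1328) + 4(272) = 6400
d_7 = 4(6400) + 4(1328) = 30912
d_8 = 4(30912) + 4(6400) = 149248
d_9 = 4(149248) + 4(30912) = 720640
d_{10} = 4(720640) + 4(149248) = 3479552

3479552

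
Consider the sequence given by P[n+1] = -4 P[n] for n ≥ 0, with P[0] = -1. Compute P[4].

P[1] = -4(-1) = 4
P[2] = -4(4) = -16
P[3] = -4(-16) = 64
P[4] = -4(64) = -256

-256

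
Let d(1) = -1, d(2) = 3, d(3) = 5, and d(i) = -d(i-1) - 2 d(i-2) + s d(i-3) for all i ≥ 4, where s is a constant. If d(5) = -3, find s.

-1

d(4) = -11 - s
d(5) = 1 + 4s
So 1 + 4s = -3, giving s = -1.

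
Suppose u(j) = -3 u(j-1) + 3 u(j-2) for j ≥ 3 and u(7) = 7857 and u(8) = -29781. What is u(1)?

9

Rearranging, u(j-2) = (u(j) + 3 u(j-1)) / 3.
u(6) = (-29781 + 3·7857) / 3 = -6210/3 = -2070
u(5) = (7857 + 3·(-2070)) / 3 = 1647/3 = 549
u(4) = (-2070 + 3·549) / 3 = -423/3 = -141
u(3) = (549 + 3·(-141)) / 3 = 126/3 = 42
u(2) = (-141 + 3·42) / 3 = -15/3 = -5
u(1) = (42 + 3·(-5)) / 3 = 27/3 = 9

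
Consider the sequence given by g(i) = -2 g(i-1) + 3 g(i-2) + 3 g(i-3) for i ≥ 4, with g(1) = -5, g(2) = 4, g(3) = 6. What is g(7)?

g(4) = -2*6 + 3*4 + 3*(-5) = -15
g(5) = -2*(-15) + 3*6 + 3*4 = 60
g(6) = -2*60 + 3*(-15) + 3*6 = -147
g(7) = -2*(-147) + 3*60 + 3*(-15) = 429

429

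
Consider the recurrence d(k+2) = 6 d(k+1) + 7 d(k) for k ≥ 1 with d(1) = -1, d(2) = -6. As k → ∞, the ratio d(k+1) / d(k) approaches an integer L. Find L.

7

The characteristic equation is r^2 - 6r - 7 = 0, which factors as (r - 7)(r + 1) = 0.
So the roots are 7 and -1. Since |7| > |-1| and the coefficient of 7^k is non-zero, the ratio tends to 7.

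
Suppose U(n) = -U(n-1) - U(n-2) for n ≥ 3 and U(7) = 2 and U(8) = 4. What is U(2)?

4

Rearranging, U(n-2) = -(U(n) + U(n-1)).
U(6) = -(4 + 2) = -6
U(5) = -(2 + (-6)) = 4
U(4) = -(-6 + 4) = 2
U(3) = -(4 + 2) = -6
U(2) = -(2 + (-6)) = 4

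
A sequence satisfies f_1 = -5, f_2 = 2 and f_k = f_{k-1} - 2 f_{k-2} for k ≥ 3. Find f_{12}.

f_3 = 2 - 2·(-5) = 12
f_4 = 12 - 2·2 = 8
f_5 = 8 - 2·12 = -16
f_6 = (-16) - 2·8 = -32
f_7 = (-32) - 2·(-16) = 0
f_8 = 0 - 2·(-32) = 64
f_9 = 64 - 2·0 = 64
f_{10} = 64 - 2·64 = -64
f_{11} = (-64) - 2·64 = -192
f_{12} = (-192) - 2·(-64) = -64

-64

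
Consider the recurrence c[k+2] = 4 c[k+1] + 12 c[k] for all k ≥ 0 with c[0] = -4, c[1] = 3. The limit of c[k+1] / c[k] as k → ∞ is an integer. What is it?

6

The characteristic equation is r^2 - 4r - 12 = 0, which factors as (r - 6)(r + 2) = 0.
So the roots are 6 and -2. Since |6| > |-2| and the coefficient of 6^k is non-zero, the ratio tends to 6.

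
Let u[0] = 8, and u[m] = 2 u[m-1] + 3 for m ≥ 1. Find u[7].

1405

u[1] = 2·8 + 3 = 19
u[2] = 2·19 + 3 = 41
u[3] = 2·41 + 3 = 85
u[4] = 2·85 + 3 = 173
u[5] = 2·173 + 3 = 349
u[6] = 2·349 + 3 = 701
u[7] = 2·701 + 3 = 1405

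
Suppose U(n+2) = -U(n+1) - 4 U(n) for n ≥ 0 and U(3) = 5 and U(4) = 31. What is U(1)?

1

Rearranging, U(n-2) = (U(n) + U(n-1)) / -4.
U(2) = (31 + 5) / -4 = 36/-4 = -9
U(1) = (5 + (-9)) / -4 = -4/-4 = 1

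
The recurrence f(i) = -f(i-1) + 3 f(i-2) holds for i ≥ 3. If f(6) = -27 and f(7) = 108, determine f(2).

3

Rearranging, f(i-2) = (f(i) + f(i-1)) / 3.
f(5) = (108 + (-27)) / 3 = 81/3 = 27
f(4) = (-27 + 27) / 3 = 0/3 = 0
f(3) = (27 + 0) / 3 = 27/3 = 9
f(2) = (0 + 9) / 3 = 9/3 = 3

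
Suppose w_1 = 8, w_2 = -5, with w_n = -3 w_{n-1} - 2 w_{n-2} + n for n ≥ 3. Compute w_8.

w_3 = -3(-5) - 2(8) + 3 = 2
w_4 = -3(2) - 2(-5) + 4 = 8
w_5 = -3(8) - 2(2) + 5 = -23
w_6 = -3(-23) - 2(8) + 6 = 59
w_7 = -3(59) - 2(-23) + 7 = -124
w_8 = -3(-124) - 2(59) + 8 = 262

262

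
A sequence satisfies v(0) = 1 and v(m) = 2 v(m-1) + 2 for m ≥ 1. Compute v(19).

1572862

The fixed point is 2/(1 - 2) = -2, so v(m) + 2 = 2(v(m-1) + 2).
Hence v(m) = 3·2^m - 2.
v(19) = 3·2^{19} - 2 = 3·524288 - 2 = 1572862.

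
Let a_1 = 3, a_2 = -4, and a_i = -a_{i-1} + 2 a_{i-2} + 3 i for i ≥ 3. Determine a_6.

-80

a_3 = -(-4) + 2*3 + 9 = 19
a_4 = -19 + 2*(-4) + 12 = -15
a_5 = -(-15) + 2*19 + 15 = 68
a_6 = -68 + 2*(-15) + 18 = -80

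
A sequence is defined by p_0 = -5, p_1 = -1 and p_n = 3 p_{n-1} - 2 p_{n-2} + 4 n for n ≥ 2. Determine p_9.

7919

p_2 = 3*(-1) - 2*(-5) + 8 = 15
p_3 = 3*15 - 2*(-1) + 12 = 59
p_4 = 3*59 - 2*15 + 16 = 163
p_5 = 3*163 - 2*59 + 20 = 391
p_6 = 3*391 - 2*163 + 24 = 871
p_7 = 3*871 - 2*391 + 28 = 1859
p_8 = 3*1859 - 2*871 + 32 = 3867
p_9 = 3*3867 - 2*1859 + 36 = 7919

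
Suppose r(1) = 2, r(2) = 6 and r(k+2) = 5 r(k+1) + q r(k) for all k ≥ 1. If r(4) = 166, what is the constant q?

r(3) = 30 + 2q
r(4) = 150 + 16q
So 150 + 16q = 166, giving q = 1.

1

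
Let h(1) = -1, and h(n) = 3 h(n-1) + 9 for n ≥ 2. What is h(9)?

22959

h(2) = 3(-1) + 9 = 6
h(3) = 3(6) + 9 = 27
h(4) = 3(27) + 9 = 90
h(5) = 3(90) + 9 = 279
h(6) = 3(279) + 9 = 846
h(7) = 3(846) + 9 = 2547
h(8) = 3(2547) + 9 = 7650
h(9) = 3(7650) + 9 = 22959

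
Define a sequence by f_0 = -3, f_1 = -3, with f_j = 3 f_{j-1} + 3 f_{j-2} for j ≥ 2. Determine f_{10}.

-719523

f_2 = 3*(-3) + 3*(-3) = -18
f_3 = 3*(-18) + 3*(-3) = -63
f_4 = 3*(-63) + 3*(-18) = -243
f_5 = 3*(-243) + 3*(-63) = -918
f_6 = 3*(-918) + 3*(-243) = -3483
f_7 = 3*(-3483) + 3*(-918) = -13203
f_8 = 3*(-13203) + 3*(-3483) = -50058
f_9 = 3*(-50058) + 3*(-13203) = -189783
f_{10} = 3*(-189783) + 3*(-50058) = -719523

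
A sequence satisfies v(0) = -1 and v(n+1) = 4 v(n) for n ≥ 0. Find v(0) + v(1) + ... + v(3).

v(1) = 4·(-1) = -4
v(2) = 4·(-4) = -16
v(3) = 4·(-16) = -64
Sum = (-1) + (-4) + (-16) + (-64) = -85

-85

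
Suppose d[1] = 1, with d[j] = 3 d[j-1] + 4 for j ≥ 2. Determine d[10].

d[2] = 3*1 + 4 = 7
d[3] = 3*7 + 4 = 25
d[4] = 3*25 + 4 = 79
d[5] = 3*79 + 4 = 241
d[6] = 3*241 + 4 = 727
d[7] = 3*727 + 4 = 2185
d[8] = 3*2185 + 4 = 6559
d[9] = 3*6559 + 4 = 19681
d[10] = 3*19681 + 4 = 59047

59047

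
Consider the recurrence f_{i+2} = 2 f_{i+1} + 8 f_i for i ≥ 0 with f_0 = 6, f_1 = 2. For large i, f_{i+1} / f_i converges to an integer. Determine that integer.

4

The characteristic equation is r^2 - 2r - 8 = 0, which factors as (r - 4)(r + 2) = 0.
So the roots are 4 and -2. Since |4| > |-2| and the coefficient of 4^i is non-zero, the ratio tends to 4.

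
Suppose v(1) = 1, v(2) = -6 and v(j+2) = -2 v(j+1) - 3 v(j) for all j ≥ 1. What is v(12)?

v(3) = -2(-6) - 3(1) = 9
v(4) = -2(9) - 3(-6) = 0
v(5) = -2(0) - 3(9) = -27
v(6) = -2(-27) - 3(0) = 54
v(7) = -2(54) - 3(-27) = -27
v(8) = -2(-27) - 3(54) = -108
v(9) = -2(-108) - 3(-27) = 297
v(10) = -2(297) - 3(-108) = -270
v(11) = -2(-270) - 3(297) = -351
v(12) = -2(-351) - 3(-270) = 1512

1512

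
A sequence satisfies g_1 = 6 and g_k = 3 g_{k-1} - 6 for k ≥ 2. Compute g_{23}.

The fixed point is -6/(1 - 3) = 3, so g_k - 3 = 3(g_{k-1} - 3).
Hence g_k = 3·3^{k-1} + 3.
g_{23} = 3·3^{22} + 3 = 3·31381059609 + 3 = 94143178830.

94143178830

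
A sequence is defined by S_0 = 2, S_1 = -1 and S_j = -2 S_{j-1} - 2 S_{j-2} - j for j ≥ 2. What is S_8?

34

S_2 = -2(-1) - 2(2) - 2 = -4
S_3 = -2(-4) - 2(-1) - 3 = 7
S_4 = -2(7) - 2(-4) - 4 = -10
S_5 = -2(-10) - 2(7) - 5 = 1
S_6 = -2(1) - 2(-10) - 6 = 12
S_7 = -2(12) - 2(1) - 7 = -33
S_8 = -2(-33) - 2(12) - 8 = 34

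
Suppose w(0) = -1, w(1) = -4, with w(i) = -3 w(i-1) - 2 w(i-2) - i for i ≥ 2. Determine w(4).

w(2) = -3·(-4) - 2·(-1) - 2 = 12
w(3) = -3·12 - 2·(-4) - 3 = -31
w(4) = -3·(-31) - 2·12 - 4 = 65

65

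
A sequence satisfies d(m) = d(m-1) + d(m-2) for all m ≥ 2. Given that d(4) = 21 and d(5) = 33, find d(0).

6

Rearranging, d(m-2) = d(m) - d(m-1).
d(3) = 33 - 21 = 12
d(2) = 21 - 12 = 9
d(1) = 12 - 9 = 3
d(0) = 9 - 3 = 6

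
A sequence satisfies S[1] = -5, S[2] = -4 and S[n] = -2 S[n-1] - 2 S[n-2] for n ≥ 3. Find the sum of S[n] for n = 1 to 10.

-87

S[3] = -2*(-4) - 2*(-5) = 18
S[4] = -2*18 - 2*(-4) = -28
S[5] = -2*(-28) - 2*18 = 20
S[6] = -2*20 - 2*(-28) = 16
S[7] = -2*16 - 2*20 = -72
S[8] = -2*(-72) - 2*16 = 112
S[9] = -2*112 - 2*(-72) = -80
S[10] = -2*(-80) - 2*112 = -64
Sum = (-5) + (-4) + 18 + (-28) + 20 + 16 + (-72) + 112 + (-80) + (-64) = -87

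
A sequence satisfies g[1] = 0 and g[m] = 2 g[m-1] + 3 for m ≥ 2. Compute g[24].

25165821

The fixed point is 3/(1 - 2) = -3, so g[m] + 3 = 2(g[m-1] + 3).
Hence g[m] = 3·2^{m-1} - 3.
g[24] = 3·2^{23} - 3 = 3·8388608 - 3 = 25165821.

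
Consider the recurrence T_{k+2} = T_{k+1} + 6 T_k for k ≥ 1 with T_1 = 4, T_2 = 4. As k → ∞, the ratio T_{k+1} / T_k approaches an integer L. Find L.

The characteristic equation is r^2 - r - 6 = 0, which factors as (r - 3)(r + 2) = 0.
So the roots are 3 and -2. Since |3| > |-2| and the coefficient of 3^k is non-zero, the ratio tends to 3.

3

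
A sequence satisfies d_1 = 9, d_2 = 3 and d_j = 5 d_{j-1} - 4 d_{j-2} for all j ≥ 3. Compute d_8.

d_3 = 5·3 - 4·9 = -21
d_4 = 5·(-21) - 4·3 = -117
d_5 = 5·(-117) - 4·(-21) = -501
d_6 = 5·(-501) - 4·(-117) = -2037
d_7 = 5·(-2037) - 4·(-501) = -8181
d_8 = 5·(-8181) - 4·(-2037) = -32757

-32757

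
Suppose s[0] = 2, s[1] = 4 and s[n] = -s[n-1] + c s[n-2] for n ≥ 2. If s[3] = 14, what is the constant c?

s[2] = -4 + 2c
s[3] = 4 + 2c
So 4 + 2c = 14, giving c = 5.

5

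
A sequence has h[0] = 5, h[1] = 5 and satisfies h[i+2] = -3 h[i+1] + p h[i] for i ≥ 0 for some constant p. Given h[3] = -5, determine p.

5

h[2] = -15 + 5p
h[3] = 45 - 10p
So 45 - 10p = -5, giving p = 5.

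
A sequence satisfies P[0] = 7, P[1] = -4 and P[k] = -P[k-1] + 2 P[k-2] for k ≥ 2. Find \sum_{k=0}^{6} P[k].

181

P[2] = -(-4) + 2*7 = 18
P[3] = -18 + 2*(-4) = -26
P[4] = -(-26) + 2*18 = 62
P[5] = -62 + 2*(-26) = -114
P[6] = -(-114) + 2*62 = 238
Sum = 7 + (-4) + 18 + (-26) + 62 + (-114) + 238 = 181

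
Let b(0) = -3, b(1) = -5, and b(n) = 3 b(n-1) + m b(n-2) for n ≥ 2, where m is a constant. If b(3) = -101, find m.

4

b(2) = -15 - 3m
b(3) = -45 - 14m
So -45 - 14m = -101, giving m = 4.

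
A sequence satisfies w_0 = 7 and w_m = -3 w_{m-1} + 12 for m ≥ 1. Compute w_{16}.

172186887

The fixed point is 12/(1 + 3) = 3, so w_m - 3 = -3(w_{m-1} - 3).
Hence w_m = 4·(-3)^m + 3.
w_{16} = 4·(-3)^{16} + 3 = 4·43046721 + 3 = 172186887.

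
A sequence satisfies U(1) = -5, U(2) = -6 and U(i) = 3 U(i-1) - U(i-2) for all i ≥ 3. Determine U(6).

-225

U(3) = 3·(-6) - (-5) = -13
U(4) = 3·(-13) - (-6) = -33
U(5) = 3·(-33) - (-13) = -86
U(6) = 3·(-86) - (-33) = -225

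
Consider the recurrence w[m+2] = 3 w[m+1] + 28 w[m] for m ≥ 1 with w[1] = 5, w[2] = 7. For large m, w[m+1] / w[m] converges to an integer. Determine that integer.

7

The characteristic equation is r^2 - 3r - 28 = 0, which factors as (r - 7)(r + 4) = 0.
So the roots are 7 and -4. Since |7| > |-4| and the coefficient of 7^m is non-zero, the ratio tends to 7.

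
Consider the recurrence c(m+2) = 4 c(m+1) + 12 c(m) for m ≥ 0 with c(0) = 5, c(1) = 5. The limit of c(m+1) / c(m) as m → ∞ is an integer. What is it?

The characteristic equation is r^2 - 4r - 12 = 0, which factors as (r - 6)(r + 2) = 0.
So the roots are 6 and -2. Since |6| > |-2| and the coefficient of 6^m is non-zero, the ratio tends to 6.

6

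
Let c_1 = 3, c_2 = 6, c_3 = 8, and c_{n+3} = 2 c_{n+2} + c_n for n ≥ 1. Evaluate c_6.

c_4 = 2·8 + 3 = 19
c_5 = 2·19 + 6 = 44
c_6 = 2·44 + 8 = 96

96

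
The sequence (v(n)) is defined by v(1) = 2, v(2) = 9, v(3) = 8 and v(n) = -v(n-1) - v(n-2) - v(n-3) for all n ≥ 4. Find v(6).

v(4) = -8 - 9 - 2 = -19
v(5) = -(-19) - 8 - 9 = 2
v(6) = -2 - (-19) - 8 = 9

9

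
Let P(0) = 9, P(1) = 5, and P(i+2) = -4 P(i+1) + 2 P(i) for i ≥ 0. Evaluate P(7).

6728

P(2) = -4·5 + 2·9 = -2
P(3) = -4·(-2) + 2·5 = 18
P(4) = -4·18 + 2·(-2) = -76
P(5) = -4·(-76) + 2·18 = 340
P(6) = -4·340 + 2·(-76) = -1512
P(7) = -4·(-1512) + 2·340 = 6728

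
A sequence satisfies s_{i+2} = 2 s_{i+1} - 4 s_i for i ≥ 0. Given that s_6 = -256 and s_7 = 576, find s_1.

Rearranging, s_{i-2} = (s_i - 2 s_{i-1}) / -4.
s_5 = (576 - 2(-256)) / -4 = 1088/-4 = -272
s_4 = (-256 - 2(-272)) / -4 = 288/-4 = -72
s_3 = (-272 - 2(-72)) / -4 = -128/-4 = 32
s_2 = (-72 - 2(32)) / -4 = -136/-4 = 34
s_1 = (32 - 2(34)) / -4 = -36/-4 = 9

9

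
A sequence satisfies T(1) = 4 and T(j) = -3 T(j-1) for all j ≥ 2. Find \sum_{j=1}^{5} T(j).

244

T(2) = -3*4 = -12
T(3) = -3*(-12) = 36
T(4) = -3*36 = -108
T(5) = -3*(-108) = 324
Sum = 4 + (-12) + 36 + (-108) + 324 = 244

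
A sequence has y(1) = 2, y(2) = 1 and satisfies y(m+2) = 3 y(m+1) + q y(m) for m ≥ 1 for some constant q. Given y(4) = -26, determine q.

y(3) = 3 + 2q
y(4) = 9 + 7q
So 9 + 7q = -26, giving q = -5.

-5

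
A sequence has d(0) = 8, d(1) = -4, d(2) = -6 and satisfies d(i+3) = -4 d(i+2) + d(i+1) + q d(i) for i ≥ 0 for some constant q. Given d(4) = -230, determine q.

4

d(3) = 20 + 8q
d(4) = -86 - 36q
So -86 - 36q = -230, giving q = 4.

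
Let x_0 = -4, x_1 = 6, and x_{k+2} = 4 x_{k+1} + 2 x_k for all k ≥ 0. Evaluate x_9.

586336

x_2 = 4(6) + 2(-4) = 16
x_3 = 4(16) + 2(6) = 76
x_4 = 4(76) + 2(16) = 336
x_5 = 4(336) + 2(76) = 1496
x_6 = 4(1496) + 2(336) = 6656
x_7 = 4(6656) + 2(1496) = 29616
x_8 = 4(29616) + 2(6656) = 131776
x_9 = 4(131776) + 2(29616) = 586336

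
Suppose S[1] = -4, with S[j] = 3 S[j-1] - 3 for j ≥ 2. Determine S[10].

S[2] = 3·(-4) - 3 = -15
S[3] = 3·(-15) - 3 = -48
S[4] = 3·(-48) - 3 = -147
S[5] = 3·(-147) - 3 = -444
S[6] = 3·(-444) - 3 = -1335
S[7] = 3·(-1335) - 3 = -4008
S[8] = 3·(-4008) - 3 = -12027
S[9] = 3·(-12027) - 3 = -36084
S[10] = 3·(-36084) - 3 = -108255

-108255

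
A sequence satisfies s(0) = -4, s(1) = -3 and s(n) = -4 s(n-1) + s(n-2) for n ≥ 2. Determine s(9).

-201891

s(2) = -4·(-3) + (-4) = 8
s(3) = -4·8 + (-3) = -35
s(4) = -4·(-35) + 8 = 148
s(5) = -4·148 + (-35) = -627
s(6) = -4·(-627) + 148 = 2656
s(7) = -4·2656 + (-627) = -11251
s(8) = -4·(-11251) + 2656 = 47660
s(9) = -4·47660 + (-11251) = -201891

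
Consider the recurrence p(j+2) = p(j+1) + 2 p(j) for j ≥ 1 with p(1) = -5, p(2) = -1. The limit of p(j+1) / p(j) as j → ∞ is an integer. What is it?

The characteristic equation is r^2 - r - 2 = 0, which factors as (r - 2)(r + 1) = 0.
So the roots are 2 and -1. Since |2| > |-1| and the coefficient of 2^j is non-zero, the ratio tends to 2.

2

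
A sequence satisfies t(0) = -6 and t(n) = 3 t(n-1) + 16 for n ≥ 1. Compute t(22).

The fixed point is 16/(1 - 3) = -8, so t(n) + 8 = 3(t(n-1) + 8).
Hence t(n) = 2·3^n - 8.
t(22) = 2·3^{22} - 8 = 2·31381059609 - 8 = 62762119210.

62762119210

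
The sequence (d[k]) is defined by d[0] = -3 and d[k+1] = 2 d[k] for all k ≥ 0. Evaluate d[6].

d[1] = 2(-3) = -6
d[2] = 2(-6) = -12
d[3] = 2(-12) = -24
d[4] = 2(-24) = -48
d[5] = 2(-48) = -96
d[6] = 2(-96) = -192

-192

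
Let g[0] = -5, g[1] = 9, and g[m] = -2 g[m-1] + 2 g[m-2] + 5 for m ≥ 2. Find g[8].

-10139

g[2] = -2*9 + 2*(-5) + 5 = -23
g[3] = -2*(-23) + 2*9 + 5 = 69
g[4] = -2*69 + 2*(-23) + 5 = -179
g[5] = -2*(-179) + 2*69 + 5 = 501
g[6] = -2*501 + 2*(-179) + 5 = -1355
g[7] = -2*(-1355) + 2*501 + 5 = 3717
g[8] = -2*3717 + 2*(-1355) + 5 = -10139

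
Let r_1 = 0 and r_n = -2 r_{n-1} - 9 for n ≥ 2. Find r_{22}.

-6291459

The fixed point is -9/(1 + 2) = -3, so r_n + 3 = -2(r_{n-1} + 3).
Hence r_n = 3·(-2)^{n-1} - 3.
r_{22} = 3·(-2)^{21} - 3 = 3·-2097152 - 3 = -6291459.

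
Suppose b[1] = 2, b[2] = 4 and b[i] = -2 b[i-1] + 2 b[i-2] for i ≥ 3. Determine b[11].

b[3] = -2*4 + 2*2 = -4
b[4] = -2*(-4) + 2*4 = 16
b[5] = -2*16 + 2*(-4) = -40
b[6] = -2*(-40) + 2*16 = 112
b[7] = -2*112 + 2*(-40) = -304
b[8] = -2*(-304) + 2*112 = 832
b[9] = -2*832 + 2*(-304) = -2272
b[10] = -2*(-2272) + 2*832 = 6208
b[11] = -2*6208 + 2*(-2272) = -16960

-16960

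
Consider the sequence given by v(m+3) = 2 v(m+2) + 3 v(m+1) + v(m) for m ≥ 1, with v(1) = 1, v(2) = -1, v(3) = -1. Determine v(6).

v(4) = 2*(-1) + 3*(-1) + 1 = -4
v(5) = 2*(-4) + 3*(-1) + (-1) = -12
v(6) = 2*(-12) + 3*(-4) + (-1) = -37

-37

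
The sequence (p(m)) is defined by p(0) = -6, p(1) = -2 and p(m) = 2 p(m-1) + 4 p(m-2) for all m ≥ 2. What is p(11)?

p(2) = 2*(-2) + 4*(-6) = -28
p(3) = 2*(-28) + 4*(-2) = -64
p(4) = 2*(-64) + 4*(-28) = -240
p(5) = 2*(-240) + 4*(-64) = -736
p(6) = 2*(-736) + 4*(-240) = -2432
p(7) = 2*(-2432) + 4*(-736) = -7808
p(8) = 2*(-7808) + 4*(-2432) = -25344
p(9) = 2*(-25344) + 4*(-7808) = -81920
p(10) = 2*(-81920) + 4*(-25344) = -265216
p(11) = 2*(-265216) + 4*(-81920) = -858112

-858112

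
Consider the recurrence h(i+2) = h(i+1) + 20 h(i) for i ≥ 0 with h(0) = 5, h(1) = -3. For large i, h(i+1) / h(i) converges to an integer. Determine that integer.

5

The characteristic equation is r^2 - r - 20 = 0, which factors as (r - 5)(r + 4) = 0.
So the roots are 5 and -4. Since |5| > |-4| and the coefficient of 5^i is non-zero, the ratio tends to 5.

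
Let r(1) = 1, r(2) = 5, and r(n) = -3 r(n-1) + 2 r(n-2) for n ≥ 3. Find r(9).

-27869

r(3) = -3(5) + 2(1) = -13
r(4) = -3(-13) + 2(5) = 49
r(5) = -3(49) + 2(-13) = -173
r(6) = -3(-173) + 2(49) = 617
r(7) = -3(617) + 2(-173) = -2197
r(8) = -3(-2197) + 2(617) = 7825
r(9) = -3(7825) + 2(-2197) = -27869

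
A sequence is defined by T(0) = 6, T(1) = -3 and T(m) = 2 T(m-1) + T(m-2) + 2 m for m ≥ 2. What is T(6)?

T(2) = 2·(-3) + 6 + 4 = 4
T(3) = 2·4 + (-3) + 6 = 11
T(4) = 2·11 + 4 + 8 = 34
T(5) = 2·34 + 11 + 10 = 89
T(6) = 2·89 + 34 + 12 = 224

224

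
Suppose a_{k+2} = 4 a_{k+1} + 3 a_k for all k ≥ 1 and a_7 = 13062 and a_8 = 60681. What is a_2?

Rearranging, a_{k-2} = (a_k - 4 a_{k-1}) / 3.
a_6 = (60681 - 4·13062) / 3 = 8433/3 = 2811
a_5 = (13062 - 4·2811) / 3 = 1818/3 = 606
a_4 = (2811 - 4·606) / 3 = 387/3 = 129
a_3 = (606 - 4·129) / 3 = 90/3 = 30
a_2 = (129 - 4·30) / 3 = 9/3 = 3

3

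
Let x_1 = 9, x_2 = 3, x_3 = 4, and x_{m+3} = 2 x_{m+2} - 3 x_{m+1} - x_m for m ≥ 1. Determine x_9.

405

x_4 = 2·4 - 3·3 - 9 = -10
x_5 = 2·(-10) - 3·4 - 3 = -35
x_6 = 2·(-35) - 3·(-10) - 4 = -44
x_7 = 2·(-44) - 3·(-35) - (-10) = 27
x_8 = 2·27 - 3·(-44) - (-35) = 221
x_9 = 2·221 - 3·27 - (-44) = 405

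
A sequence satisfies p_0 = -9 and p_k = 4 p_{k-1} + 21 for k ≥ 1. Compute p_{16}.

-8589934599

The fixed point is 21/(1 - 4) = -7, so p_k + 7 = 4(p_{k-1} + 7).
Hence p_k = -2·4^k - 7.
p_{16} = -2·4^{16} - 7 = -2·4294967296 - 7 = -8589934599.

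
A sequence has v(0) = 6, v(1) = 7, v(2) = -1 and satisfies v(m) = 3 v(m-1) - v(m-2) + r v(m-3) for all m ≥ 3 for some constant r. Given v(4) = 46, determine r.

3

v(3) = -10 + 6r
v(4) = -29 + 25r
So -29 + 25r = 46, giving r = 3.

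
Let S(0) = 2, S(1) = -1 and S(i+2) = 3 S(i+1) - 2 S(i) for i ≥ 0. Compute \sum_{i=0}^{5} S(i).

S(2) = 3(-1) - 2(2) = -7
S(3) = 3(-7) - 2(-1) = -19
S(4) = 3(-19) - 2(-7) = -43
S(5) = 3(-43) - 2(-19) = -91
Sum = 2 + (-1) + (-7) + (-19) + (-43) + (-91) = -159

-159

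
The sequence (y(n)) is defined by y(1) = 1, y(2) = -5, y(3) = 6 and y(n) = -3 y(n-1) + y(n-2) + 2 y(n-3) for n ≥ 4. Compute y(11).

54163

y(4) = -3*6 + (-5) + 2*1 = -21
y(5) = -3*(-21) + 6 + 2*(-5) = 59
y(6) = -3*59 + (-21) + 2*6 = -186
y(7) = -3*(-186) + 59 + 2*(-21) = 575
y(8) = -3*575 + (-186) + 2*59 = -1793
y(9) = -3*(-1793) + 575 + 2*(-186) = 5582
y(10) = -3*5582 + (-1793) + 2*575 = -17389
y(11) = -3*(-17389) + 5582 + 2*(-1793) = 54163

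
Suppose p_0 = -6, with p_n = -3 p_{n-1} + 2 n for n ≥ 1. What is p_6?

p_1 = -3(-6) + 2 = 20
p_2 = -3(20) + 4 = -56
p_3 = -3(-56) + 6 = 174
p_4 = -3(174) + 8 = -514
p_5 = -3(-514) + 10 = 1552
p_6 = -3(1552) + 12 = -4644

-4644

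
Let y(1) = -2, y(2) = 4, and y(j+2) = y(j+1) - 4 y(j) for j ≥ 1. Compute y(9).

y(3) = 4 - 4(-2) = 12
y(4) = 12 - 4(4) = -4
y(5) = (-4) - 4(12) = -52
y(6) = (-52) - 4(-4) = -36
y(7) = (-36) - 4(-52) = 172
y(8) = 172 - 4(-36) = 316
y(9) = 316 - 4(172) = -372

-372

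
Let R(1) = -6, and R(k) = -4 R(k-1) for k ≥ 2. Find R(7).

R(2) = -4·(-6) = 24
R(3) = -4·24 = -96
R(4) = -4·(-96) = 384
R(5) = -4·384 = -1536
R(6) = -4·(-1536) = 6144
R(7) = -4·6144 = -24576

-24576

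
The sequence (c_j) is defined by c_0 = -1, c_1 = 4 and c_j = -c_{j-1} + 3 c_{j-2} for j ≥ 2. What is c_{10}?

c_2 = -4 + 3·(-1) = -7
c_3 = -(-7) + 3·4 = 19
c_4 = -19 + 3·(-7) = -40
c_5 = -(-40) + 3·19 = 97
c_6 = -97 + 3·(-40) = -217
c_7 = -(-217) + 3·97 = 508
c_8 = -508 + 3·(-217) = -1159
c_9 = -(-1159) + 3·508 = 2683
c_{10} = -2683 + 3·(-1159) = -6160

-6160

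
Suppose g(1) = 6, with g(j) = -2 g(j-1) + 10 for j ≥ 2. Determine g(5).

g(2) = -2·6 + 10 = -2
g(3) = -2·(-2) + 10 = 14
g(4) = -2·14 + 10 = -18
g(5) = -2·(-18) + 10 = 46

46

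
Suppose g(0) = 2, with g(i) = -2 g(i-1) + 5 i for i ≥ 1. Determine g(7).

-101

g(1) = -2*2 + 5 = 1
g(2) = -2*1 + 10 = 8
g(3) = -2*8 + 15 = -1
g(4) = -2*(-1) + 20 = 22
g(5) = -2*22 + 25 = -19
g(6) = -2*(-19) + 30 = 68
g(7) = -2*68 + 35 = -101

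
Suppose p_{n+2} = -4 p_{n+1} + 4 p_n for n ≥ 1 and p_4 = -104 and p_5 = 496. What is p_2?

-6

Rearranging, p_{n-2} = (p_n + 4 p_{n-1}) / 4.
p_3 = (496 + 4(-104)) / 4 = 80/4 = 20
p_2 = (-104 + 4(20)) / 4 = -24/4 = -6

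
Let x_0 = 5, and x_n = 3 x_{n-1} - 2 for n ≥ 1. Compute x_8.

26245

x_1 = 3·5 - 2 = 13
x_2 = 3·13 - 2 = 37
x_3 = 3·37 - 2 = 109
x_4 = 3·109 - 2 = 325
x_5 = 3·325 - 2 = 973
x_6 = 3·973 - 2 = 2917
x_7 = 3·2917 - 2 = 8749
x_8 = 3·8749 - 2 = 26245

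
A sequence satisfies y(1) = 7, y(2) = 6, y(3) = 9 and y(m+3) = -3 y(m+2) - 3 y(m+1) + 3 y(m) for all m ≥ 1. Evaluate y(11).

-4455

y(4) = -3·9 - 3·6 + 3·7 = -24
y(5) = -3·(-24) - 3·9 + 3·6 = 63
y(6) = -3·63 - 3·(-24) + 3·9 = -90
y(7) = -3·(-90) - 3·63 + 3·(-24) = 9
y(8) = -3·9 - 3·(-90) + 3·63 = 432
y(9) = -3·432 - 3·9 + 3·(-90) = -1593
y(10) = -3·(-1593) - 3·432 + 3·9 = 3510
y(11) = -3·3510 - 3·(-1593) + 3·432 = -4455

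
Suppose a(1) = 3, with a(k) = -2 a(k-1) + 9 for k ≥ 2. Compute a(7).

a(2) = -2(3) + 9 = 3
a(3) = -2(3) + 9 = 3
a(4) = -2(3) + 9 = 3
a(5) = -2(3) + 9 = 3
a(6) = -2(3) + 9 = 3
a(7) = -2(3) + 9 = 3

3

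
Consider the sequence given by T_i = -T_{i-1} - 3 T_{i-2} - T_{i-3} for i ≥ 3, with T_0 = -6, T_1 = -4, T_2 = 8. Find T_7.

-34

T_3 = -8 - 3·(-4) - (-6) = 10
T_4 = -10 - 3·8 - (-4) = -30
T_5 = -(-30) - 3·10 - 8 = -8
T_6 = -(-8) - 3·(-30) - 10 = 88
T_7 = -88 - 3·(-8) - (-30) = -34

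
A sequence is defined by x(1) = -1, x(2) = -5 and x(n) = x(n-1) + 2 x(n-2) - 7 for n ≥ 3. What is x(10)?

-2215

x(3) = (-5) + 2(-1) - 7 = -14
x(4) = (-14) + 2(-5) - 7 = -31
x(5) = (-31) + 2(-14) - 7 = -66
x(6) = (-66) + 2(-31) - 7 = -135
x(7) = (-135) + 2(-66) - 7 = -274
x(8) = (-274) + 2(-135) - 7 = -551
x(9) = (-551) + 2(-274) - 7 = -1106
x(10) = (-1106) + 2(-551) - 7 = -2215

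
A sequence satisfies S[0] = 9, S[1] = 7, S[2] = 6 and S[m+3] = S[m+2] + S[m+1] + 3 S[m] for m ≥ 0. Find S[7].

S[3] = 6 + 7 + 3·9 = 40
S[4] = 40 + 6 + 3·7 = 67
S[5] = 67 + 40 + 3·6 = 125
S[6] = 125 + 67 + 3·40 = 312
S[7] = 312 + 125 + 3·67 = 638

638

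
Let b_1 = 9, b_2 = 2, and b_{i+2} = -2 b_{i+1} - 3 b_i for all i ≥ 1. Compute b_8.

b_3 = -2(2) - 3(9) = -31
b_4 = -2(-31) - 3(2) = 56
b_5 = -2(56) - 3(-31) = -19
b_6 = -2(-19) - 3(56) = -130
b_7 = -2(-130) - 3(-19) = 317
b_8 = -2(317) - 3(-130) = -244

-244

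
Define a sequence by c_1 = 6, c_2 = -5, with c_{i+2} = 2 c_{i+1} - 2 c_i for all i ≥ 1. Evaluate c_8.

c_3 = 2·(-5) - 2·6 = -22
c_4 = 2·(-22) - 2·(-5) = -34
c_5 = 2·(-34) - 2·(-22) = -24
c_6 = 2·(-24) - 2·(-34) = 20
c_7 = 2·20 - 2·(-24) = 88
c_8 = 2·88 - 2·20 = 136

136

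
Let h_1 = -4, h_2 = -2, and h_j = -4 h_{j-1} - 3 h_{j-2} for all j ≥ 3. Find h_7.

h_3 = -4(-2) - 3(-4) = 20
h_4 = -4(20) - 3(-2) = -74
h_5 = -4(-74) - 3(20) = 236
h_6 = -4(236) - 3(-74) = -722
h_7 = -4(-722) - 3(236) = 2180

2180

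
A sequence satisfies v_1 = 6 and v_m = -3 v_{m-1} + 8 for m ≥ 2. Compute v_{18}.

The fixed point is 8/(1 + 3) = 2, so v_m - 2 = -3(v_{m-1} - 2).
Hence v_m = 4·(-3)^{m-1} + 2.
v_{18} = 4·(-3)^{17} + 2 = 4·-129140163 + 2 = -516560650.

-516560650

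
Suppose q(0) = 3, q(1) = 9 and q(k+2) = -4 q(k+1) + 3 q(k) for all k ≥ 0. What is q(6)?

-13419

q(2) = -4*9 + 3*3 = -27
q(3) = -4*(-27) + 3*9 = 135
q(4) = -4*135 + 3*(-27) = -621
q(5) = -4*(-621) + 3*135 = 2889
q(6) = -4*2889 + 3*(-621) = -13419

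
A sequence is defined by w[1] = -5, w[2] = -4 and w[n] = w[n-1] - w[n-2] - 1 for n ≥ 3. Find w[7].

-5

w[3] = (-4) - (-5) - 1 = 0
w[4] = 0 - (-4) - 1 = 3
w[5] = 3 - 0 - 1 = 2
w[6] = 2 - 3 - 1 = -2
w[7] = (-2) - 2 - 1 = -5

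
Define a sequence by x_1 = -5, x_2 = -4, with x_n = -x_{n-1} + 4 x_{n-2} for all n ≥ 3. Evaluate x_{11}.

x_3 = -(-4) + 4*(-5) = -16
x_4 = -(-16) + 4*(-4) = 0
x_5 = -0 + 4*(-16) = -64
x_6 = -(-64) + 4*0 = 64
x_7 = -64 + 4*(-64) = -320
x_8 = -(-320) + 4*64 = 576
x_9 = -576 + 4*(-320) = -1856
x_{10} = -(-1856) + 4*576 = 4160
x_{11} = -4160 + 4*(-1856) = -11584

-11584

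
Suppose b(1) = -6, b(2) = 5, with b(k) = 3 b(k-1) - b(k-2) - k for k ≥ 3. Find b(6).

285

b(3) = 3*5 - (-6) - 3 = 18
b(4) = 3*18 - 5 - 4 = 45
b(5) = 3*45 - 18 - 5 = 112
b(6) = 3*112 - 45 - 6 = 285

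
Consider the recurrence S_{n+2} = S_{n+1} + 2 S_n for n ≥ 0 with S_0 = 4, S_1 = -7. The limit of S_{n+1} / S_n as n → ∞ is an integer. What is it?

The characteristic equation is r^2 - r - 2 = 0, which factors as (r - 2)(r + 1) = 0.
So the roots are 2 and -1. Since |2| > |-1| and the coefficient of 2^n is non-zero, the ratio tends to 2.

2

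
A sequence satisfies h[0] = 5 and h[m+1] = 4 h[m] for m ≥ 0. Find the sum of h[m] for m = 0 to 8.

h[1] = 4·5 = 20
h[2] = 4·20 = 80
h[3] = 4·80 = 320
h[4] = 4·320 = 1280
h[5] = 4·1280 = 5120
h[6] = 4·5120 = 20480
h[7] = 4·20480 = 81920
h[8] = 4·81920 = 327680
Sum = 5 + 20 + 80 + 320 + 1280 + 5120 + 20480 + 81920 + 327680 = 436905

436905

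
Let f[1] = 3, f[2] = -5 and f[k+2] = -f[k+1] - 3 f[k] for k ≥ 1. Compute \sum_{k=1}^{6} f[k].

-44

f[3] = -(-5) - 3*3 = -4
f[4] = -(-4) - 3*(-5) = 19
f[5] = -19 - 3*(-4) = -7
f[6] = -(-7) - 3*19 = -50
Sum = 3 + (-5) + (-4) + 19 + (-7) + (-50) = -44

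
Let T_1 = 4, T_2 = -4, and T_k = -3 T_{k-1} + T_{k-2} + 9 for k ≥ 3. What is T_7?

T_3 = -3·(-4) + 4 + 9 = 25
T_4 = -3·25 + (-4) + 9 = -70
T_5 = -3·(-70) + 25 + 9 = 244
T_6 = -3·244 + (-70) + 9 = -793
T_7 = -3·(-793) + 244 + 9 = 2632

2632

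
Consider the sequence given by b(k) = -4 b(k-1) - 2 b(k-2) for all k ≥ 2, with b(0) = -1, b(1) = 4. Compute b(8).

b(2) = -4·4 - 2·(-1) = -14
b(3) = -4·(-14) - 2·4 = 48
b(4) = -4·48 - 2·(-14) = -164
b(5) = -4·(-164) - 2·48 = 560
b(6) = -4·560 - 2·(-164) = -1912
b(7) = -4·(-1912) - 2·560 = 6528
b(8) = -4·6528 - 2·(-1912) = -22288

-22288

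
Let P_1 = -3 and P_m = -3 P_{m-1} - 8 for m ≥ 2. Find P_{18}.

The fixed point is -8/(1 + 3) = -2, so P_m + 2 = -3(P_{m-1} + 2).
Hence P_m = -1·(-3)^{m-1} - 2.
P_{18} = -1·(-3)^{17} - 2 = -1·-129140163 - 2 = 129140161.

129140161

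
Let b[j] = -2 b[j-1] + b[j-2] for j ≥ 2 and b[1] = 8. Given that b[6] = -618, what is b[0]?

-2

Let b[0] = w.
b[2] = -16 + w
b[3] = 40 - 2w
b[4] = -96 + 5w
b[5] = 232 - 12w
b[6] = -560 + 29w
So -560 + 29w = -618, giving w = -2.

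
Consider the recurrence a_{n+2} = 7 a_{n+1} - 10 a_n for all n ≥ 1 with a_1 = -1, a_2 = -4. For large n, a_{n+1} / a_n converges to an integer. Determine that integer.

5

The characteristic equation is r^2 - 7r + 10 = 0, which factors as (r - 5)(r - 2) = 0.
So the roots are 5 and 2. Since |5| > |2| and the coefficient of 5^n is non-zero, the ratio tends to 5.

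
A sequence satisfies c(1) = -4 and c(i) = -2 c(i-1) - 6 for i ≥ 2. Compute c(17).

The fixed point is -6/(1 + 2) = -2, so c(i) + 2 = -2(c(i-1) + 2).
Hence c(i) = -2·(-2)^{i-1} - 2.
c(17) = -2·(-2)^{16} - 2 = -2·65536 - 2 = -131074.

-131074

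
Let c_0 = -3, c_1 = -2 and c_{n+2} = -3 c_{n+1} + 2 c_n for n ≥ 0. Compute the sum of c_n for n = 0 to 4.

c_2 = -3·(-2) + 2·(-3) = 0
c_3 = -3·0 + 2·(-2) = -4
c_4 = -3·(-4) + 2·0 = 12
Sum = (-3) + (-2) + 0 + (-4) + 12 = 3

3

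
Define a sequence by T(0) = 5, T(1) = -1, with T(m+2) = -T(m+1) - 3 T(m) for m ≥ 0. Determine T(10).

1141

T(2) = -(-1) - 3(5) = -14
T(3) = -(-14) - 3(-1) = 17
T(4) = -17 - 3(-14) = 25
T(5) = -25 - 3(17) = -76
T(6) = -(-76) - 3(25) = 1
T(7) = -1 - 3(-76) = 227
T(8) = -227 - 3(1) = -230
T(9) = -(-230) - 3(227) = -451
T(10) = -(-451) - 3(-230) = 1141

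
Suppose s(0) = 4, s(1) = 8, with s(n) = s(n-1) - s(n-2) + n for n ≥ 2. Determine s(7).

14

s(2) = 8 - 4 + 2 = 6
s(3) = 6 - 8 + 3 = 1
s(4) = 1 - 6 + 4 = -1
s(5) = (-1) - 1 + 5 = 3
s(6) = 3 - (-1) + 6 = 10
s(7) = 10 - 3 + 7 = 14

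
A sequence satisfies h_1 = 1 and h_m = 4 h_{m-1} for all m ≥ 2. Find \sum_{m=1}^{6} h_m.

h_2 = 4*1 = 4
h_3 = 4*4 = 16
h_4 = 4*16 = 64
h_5 = 4*64 = 256
h_6 = 4*256 = 1024
Sum = 1 + 4 + 16 + 64 + 256 + 1024 = 1365

1365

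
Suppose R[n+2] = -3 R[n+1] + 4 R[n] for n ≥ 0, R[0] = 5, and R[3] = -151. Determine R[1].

-7

Let R[1] = v.
R[2] = 20 - 3v
R[3] = -60 + 13v
So -60 + 13v = -151, giving v = -7.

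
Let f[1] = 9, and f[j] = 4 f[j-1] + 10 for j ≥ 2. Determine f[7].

50514

f[2] = 4(9) + 10 = 46
f[3] = 4(46) + 10 = 194
f[4] = 4(194) + 10 = 786
f[5] = 4(786) + 10 = 3154
f[6] = 4(3154) + 10 = 12626
f[7] = 4(12626) + 10 = 50514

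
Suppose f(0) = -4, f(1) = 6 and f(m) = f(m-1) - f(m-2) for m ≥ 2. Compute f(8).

f(2) = 6 - (-4) = 10
f(3) = 10 - 6 = 4
f(4) = 4 - 10 = -6
f(5) = (-6) - 4 = -10
f(6) = (-10) - (-6) = -4
f(7) = (-4) - (-10) = 6
f(8) = 6 - (-4) = 10

10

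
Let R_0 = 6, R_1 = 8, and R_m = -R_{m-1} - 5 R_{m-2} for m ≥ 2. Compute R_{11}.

53578

R_2 = -8 - 5*6 = -38
R_3 = -(-38) - 5*8 = -2
R_4 = -(-2) - 5*(-38) = 192
R_5 = -192 - 5*(-2) = -182
R_6 = -(-182) - 5*192 = -778
R_7 = -(-778) - 5*(-182) = 1688
R_8 = -1688 - 5*(-778) = 2202
R_9 = -2202 - 5*1688 = -10642
R_{10} = -(-10642) - 5*2202 = -368
R_{11} = -(-368) - 5*(-10642) = 53578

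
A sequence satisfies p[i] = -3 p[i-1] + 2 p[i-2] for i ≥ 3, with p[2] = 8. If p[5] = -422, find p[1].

-5

Let p[1] = x.
p[3] = -24 + 2x
p[4] = 88 - 6x
p[5] = -312 + 22x
So -312 + 22x = -422, giving x = -5.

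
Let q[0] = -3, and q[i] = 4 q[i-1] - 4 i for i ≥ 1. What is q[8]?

-313104

q[1] = 4·(-3) - 4 = -16
q[2] = 4·(-16) - 8 = -72
q[3] = 4·(-72) - 12 = -300
q[4] = 4·(-300) - 16 = -1216
q[5] = 4·(-1216) - 20 = -4884
q[6] = 4·(-4884) - 24 = -19560
q[7] = 4·(-19560) - 28 = -78268
q[8] = 4·(-78268) - 32 = -313104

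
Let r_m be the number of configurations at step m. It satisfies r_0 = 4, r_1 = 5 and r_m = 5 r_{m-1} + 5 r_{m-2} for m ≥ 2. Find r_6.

r_2 = 5(5) + 5(4) = 45
r_3 = 5(45) + 5(5) = 250
r_4 = 5(250) + 5(45) = 1475
r_5 = 5(1475) + 5(250) = 8625
r_6 = 5(8625) + 5(1475) = 50500

50500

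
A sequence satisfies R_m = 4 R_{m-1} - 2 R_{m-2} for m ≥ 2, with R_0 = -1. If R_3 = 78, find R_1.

5

Let R_1 = x.
R_2 = 2 + 4x
R_3 = 8 + 14x
So 8 + 14x = 78, giving x = 5.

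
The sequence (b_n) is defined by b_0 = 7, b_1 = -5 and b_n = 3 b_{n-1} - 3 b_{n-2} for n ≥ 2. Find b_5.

-234

b_2 = 3*(-5) - 3*7 = -36
b_3 = 3*(-36) - 3*(-5) = -93
b_4 = 3*(-93) - 3*(-36) = -171
b_5 = 3*(-171) - 3*(-93) = -234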